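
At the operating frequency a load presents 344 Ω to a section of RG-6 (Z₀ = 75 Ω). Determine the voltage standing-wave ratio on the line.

For a purely resistive load, VSWR = R_L/Z_0 or Z_0/R_L (whichever > 1) = 344/75

VSWR ≈ 4.59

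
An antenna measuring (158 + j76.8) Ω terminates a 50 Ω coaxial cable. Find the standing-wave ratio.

VSWR ≈ 3.97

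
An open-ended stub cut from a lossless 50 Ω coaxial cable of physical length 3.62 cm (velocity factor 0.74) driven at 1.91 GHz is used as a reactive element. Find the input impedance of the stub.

Z_in ≈ +j20.3 Ω

λ = v/f = 0.74·c / 1.91 GHz = 0.116 m
βl = 2π·l/λ = 2π × 0.311 = 112°
tan(βl) = -2.46
For an open-ended stub, Z_in = −jZ_0·cot(βl) = −jZ_0/tan(βl)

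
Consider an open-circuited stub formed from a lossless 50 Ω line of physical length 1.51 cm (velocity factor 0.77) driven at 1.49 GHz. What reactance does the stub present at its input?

λ = v/f = 0.77·c / 1.49 GHz = 0.155 m
βl = 2π·l/λ = 2π × 0.0974 = 35.1°
tan(βl) = 0.702
For an open-circuited stub, Z_in = −jZ_0·cot(βl) = −jZ_0/tan(βl)

X_in ≈ -71.2 Ω (capacitive)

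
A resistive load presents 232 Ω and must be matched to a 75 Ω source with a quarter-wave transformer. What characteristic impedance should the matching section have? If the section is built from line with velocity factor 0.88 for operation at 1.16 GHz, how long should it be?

Z_qwt ≈ 132 Ω; length ≈ 5.69 cm

Z_qwt = √(Z_0·R_L) = √(75 × 232) = √17400
λ = 0.88·c/f = 0.228 m, so l = λ/4 = 0.0569 m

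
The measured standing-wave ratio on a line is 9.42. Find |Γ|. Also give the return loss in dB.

|Γ| ≈ 0.808; return loss ≈ 1.85 dB

|Γ| = (S − 1)/(S + 1) = (9.42 − 1)/(9.42 + 1) = 8.42/10.4
RL = −20·log₁₀|Γ| = −20·log₁₀(0.808)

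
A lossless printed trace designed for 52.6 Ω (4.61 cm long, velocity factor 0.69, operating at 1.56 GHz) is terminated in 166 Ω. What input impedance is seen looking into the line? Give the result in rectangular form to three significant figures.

Z_in ≈ 23.7 + j31.7 Ω

λ = v/f = 0.69·c / 1.56 GHz = 0.133 m
βl = 2π·l/λ = 2π × 0.347 = 125°
tan(βl) = tan(125°) = -1.42
Z_in = Z_0·(Z_L + jZ_0·tanβl)/(Z_0 + jZ_L·tanβl)
     = 52.6·(166 − j74.9)/(52.6 − j236)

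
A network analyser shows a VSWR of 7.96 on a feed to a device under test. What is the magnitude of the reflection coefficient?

|Γ| = (S − 1)/(S + 1) = (7.96 − 1)/(7.96 + 1) = 6.96/8.96

|Γ| ≈ 0.777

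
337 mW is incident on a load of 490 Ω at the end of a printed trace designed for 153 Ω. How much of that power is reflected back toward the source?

P_reflected ≈ 92.6 mW

Γ = (490 − 153)/(490 + 153) = 0.524
|Γ|² = 0.275
P_refl = |Γ|²·P_inc = 92.6 mW, P_del = (1 − |Γ|²)·P_inc = 244 mW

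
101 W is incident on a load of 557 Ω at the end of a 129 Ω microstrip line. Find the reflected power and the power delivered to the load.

Γ = (557 − 129)/(557 + 129) = 0.624
|Γ|² = 0.389
P_refl = |Γ|²·P_inc = 39.3 W, P_del = (1 − |Γ|²)·P_inc = 61.7 W

P_reflected ≈ 39.3 W; P_delivered ≈ 61.7 W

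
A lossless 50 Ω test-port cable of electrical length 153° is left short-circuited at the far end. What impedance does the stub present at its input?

tan(βl) = -0.51
For a short-circuited stub, Z_in = jZ_0·tan(βl)

Z_in ≈ −j25.5 Ω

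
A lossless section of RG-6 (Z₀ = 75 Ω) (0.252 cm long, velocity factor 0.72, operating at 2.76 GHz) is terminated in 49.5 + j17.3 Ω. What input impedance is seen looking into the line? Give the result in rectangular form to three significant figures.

Z_in ≈ 55.7 + j26.4 Ω

λ = v/f = 0.72·c / 2.76 GHz = 0.0783 m
βl = 2π·l/λ = 2π × 0.0322 = 11.6°
tan(βl) = tan(11.6°) = 0.205
Z_in = Z_0·(Z_L + jZ_0·tanβl)/(Z_0 + jZ_L·tanβl)
     = 75·(49.5 + j32.7)/(71.5 + j10.2)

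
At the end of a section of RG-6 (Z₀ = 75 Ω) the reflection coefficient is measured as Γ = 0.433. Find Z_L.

Z_L ≈ 190 Ω

Z_L = Z_0·(1 + Γ)/(1 − Γ) = 75·(1.43)/(0.567)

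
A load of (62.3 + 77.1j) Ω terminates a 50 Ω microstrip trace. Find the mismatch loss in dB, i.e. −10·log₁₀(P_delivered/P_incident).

mismatch loss ≈ 1.73 dB

Γ = (12.3 + j77.1)/(112.3 + j77.1), |Γ| = 0.573
|Γ|² = 0.329, so P_del/P_inc = 1 − |Γ|² = 0.671
ML = −10·log₁₀(1 − |Γ|²)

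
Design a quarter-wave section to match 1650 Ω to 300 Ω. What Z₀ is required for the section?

Z_qwt ≈ 704 Ω

Z_qwt = √(Z_0·R_L) = √(300 × 1650) = √495000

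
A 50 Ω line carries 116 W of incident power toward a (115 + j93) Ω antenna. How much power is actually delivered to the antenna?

|Γ| = |(65 + j93)/(165 + j93)| = 0.599
|Γ|² = 0.359
P_refl = |Γ|²·P_inc = 41.6 W, P_del = (1 − |Γ|²)·P_inc = 74.4 W

P_delivered ≈ 74.4 W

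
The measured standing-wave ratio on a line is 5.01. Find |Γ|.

|Γ| ≈ 0.667

|Γ| = (S − 1)/(S + 1) = (5.01 − 1)/(5.01 + 1) = 4.01/6.01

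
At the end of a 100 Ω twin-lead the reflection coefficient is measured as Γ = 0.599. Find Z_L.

Z_L = Z_0·(1 + Γ)/(1 − Γ) = 100·(1.6)/(0.401)

Z_L ≈ 399 Ω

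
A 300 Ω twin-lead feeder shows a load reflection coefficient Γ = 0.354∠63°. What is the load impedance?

Z_L ≈ 326 + j235 Ω

Z_L = Z_0·(1 + Γ)/(1 − Γ) = 300·(1.16 + j0.315)/(0.839 − j0.315)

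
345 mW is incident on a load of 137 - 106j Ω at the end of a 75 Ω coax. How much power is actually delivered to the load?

|Γ| = |(62 − j106)/(212 − j106)| = 0.518
|Γ|² = 0.268
P_refl = |Γ|²·P_inc = 92.6 mW, P_del = (1 − |Γ|²)·P_inc = 252 mW

P_delivered ≈ 252 mW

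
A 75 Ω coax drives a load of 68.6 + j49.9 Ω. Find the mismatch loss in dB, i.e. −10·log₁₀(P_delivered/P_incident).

Γ = (-6.4 + j49.9)/(143.6 + j49.9), |Γ| = 0.331
|Γ|² = 0.11, so P_del/P_inc = 1 − |Γ|² = 0.89
ML = −10·log₁₀(1 − |Γ|²)

mismatch loss ≈ 0.504 dB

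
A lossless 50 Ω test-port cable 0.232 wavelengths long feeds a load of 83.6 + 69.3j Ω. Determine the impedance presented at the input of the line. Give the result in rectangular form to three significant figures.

βl = 2π × 0.232 = 83.5°
tan(βl) = tan(83.5°) = 8.8
Z_in = Z_0·(Z_L + jZ_0·tanβl)/(Z_0 + jZ_L·tanβl)
     = 50·(83.6 + j510)/(-560 + j736)

Z_in ≈ 19.2 − j20.3 Ω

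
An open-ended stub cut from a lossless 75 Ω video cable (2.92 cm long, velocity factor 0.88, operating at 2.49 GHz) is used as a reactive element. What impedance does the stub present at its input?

Z_in ≈ +j12.1 Ω

λ = v/f = 0.88·c / 2.49 GHz = 0.106 m
βl = 2π·l/λ = 2π × 0.275 = 99.1°
tan(βl) = -6.21
For an open-ended stub, Z_in = −jZ_0·cot(βl) = −jZ_0/tan(βl)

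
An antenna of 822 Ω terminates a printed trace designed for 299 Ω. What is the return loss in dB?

RL ≈ 6.62 dB

Γ = (822 − 299)/(822 + 299) = 0.467
RL = −20·log₁₀|Γ| = −20·log₁₀(0.467)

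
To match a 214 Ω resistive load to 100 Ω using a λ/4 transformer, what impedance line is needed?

Z_qwt = √(Z_0·R_L) = √(100 × 214) = √21400

Z_qwt ≈ 146 Ω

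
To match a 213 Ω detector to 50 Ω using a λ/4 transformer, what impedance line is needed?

Z_qwt = √(Z_0·R_L) = √(50 × 213) = √10650

Z_qwt ≈ 103 Ω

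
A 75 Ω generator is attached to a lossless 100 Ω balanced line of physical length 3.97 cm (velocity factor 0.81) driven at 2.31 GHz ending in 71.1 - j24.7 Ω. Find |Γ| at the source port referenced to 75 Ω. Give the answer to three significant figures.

λ = v/f = 0.81·c / 2.31 GHz = 0.105 m
βl = 2π·l/λ = 2π × 0.377 = 136°
tan(βl) = -0.97
Z_in = Z_0·(Z_L + jZ_0·tanβl)/(Z_0 + jZ_L·tanβl) = 131 − j41.3 Ω
Γ_s = (Z_in − Z_s)/(Z_in + Z_s) = (56 − j41.3)/(206 − j41.3), |Γ_s| = 0.331

|Γ| ≈ 0.331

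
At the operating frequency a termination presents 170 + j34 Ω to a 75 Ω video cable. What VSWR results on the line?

Γ = (Z_L − Z_0)/(Z_L + Z_0) = (95 + j34)/(245 + j34)
|Γ| = 101/247 = 0.408
VSWR = (1 + |Γ|)/(1 − |Γ|) = 1.41/0.592

VSWR ≈ 2.38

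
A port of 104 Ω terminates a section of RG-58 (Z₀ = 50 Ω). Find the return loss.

RL ≈ 9.1 dB

Γ = (104 − 50)/(104 + 50) = 0.351
RL = −20·log₁₀|Γ| = −20·log₁₀(0.351)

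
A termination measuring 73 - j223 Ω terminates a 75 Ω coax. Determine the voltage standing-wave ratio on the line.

Γ = (Z_L − Z_0)/(Z_L + Z_0) = (-2 − j223)/(148 − j223)
|Γ| = 223/268 = 0.833
VSWR = (1 + |Γ|)/(1 − |Γ|) = 1.83/0.167

VSWR ≈ 11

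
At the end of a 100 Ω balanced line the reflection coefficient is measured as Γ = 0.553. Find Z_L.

Z_L = Z_0·(1 + Γ)/(1 − Γ) = 100·(1.55)/(0.447)

Z_L ≈ 347 Ω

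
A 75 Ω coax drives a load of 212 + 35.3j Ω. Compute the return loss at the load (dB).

RL ≈ 6.21 dB

Γ = (137 + j35.3)/(287 + j35.3), |Γ| = 0.489
RL = −20·log₁₀|Γ| = −20·log₁₀(0.489)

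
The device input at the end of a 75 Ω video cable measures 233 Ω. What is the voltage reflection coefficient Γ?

Γ = 0.513

Γ = (Z_L − Z_0)/(Z_L + Z_0) = (233 − 75)/(233 + 75) = 158/308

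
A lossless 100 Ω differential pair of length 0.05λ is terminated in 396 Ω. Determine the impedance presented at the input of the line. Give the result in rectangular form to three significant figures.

βl = 2π × 0.05 = 18°
tan(βl) = tan(18°) = 0.325
Z_in = Z_0·(Z_L + jZ_0·tanβl)/(Z_0 + jZ_L·tanβl)
     = 100·(396 + j32.5)/(100 + j129)

Z_in ≈ 165 − j180 Ω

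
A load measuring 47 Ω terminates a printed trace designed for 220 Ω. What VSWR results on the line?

VSWR ≈ 4.68

For a purely resistive load, VSWR = R_L/Z_0 or Z_0/R_L (whichever > 1) = 220/47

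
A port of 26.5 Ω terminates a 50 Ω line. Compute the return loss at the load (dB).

Γ = (26.5 − 50)/(26.5 + 50) = -0.307
RL = −20·log₁₀|Γ| = −20·log₁₀(0.307)

RL ≈ 10.3 dB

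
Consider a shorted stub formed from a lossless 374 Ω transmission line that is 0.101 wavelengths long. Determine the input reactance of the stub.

X_in ≈ 275 Ω (inductive)

βl = 2π × 0.101 = 36.4°
tan(βl) = 0.736
For a shorted stub, Z_in = jZ_0·tan(βl)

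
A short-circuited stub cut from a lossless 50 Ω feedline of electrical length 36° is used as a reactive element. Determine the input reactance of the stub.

tan(βl) = 0.727
For a short-circuited stub, Z_in = jZ_0·tan(βl)

X_in ≈ 36.3 Ω (inductive)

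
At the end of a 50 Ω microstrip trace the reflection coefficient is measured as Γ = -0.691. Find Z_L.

Z_L = Z_0·(1 + Γ)/(1 − Γ) = 50·(0.309)/(1.69)

Z_L ≈ 9.14 Ω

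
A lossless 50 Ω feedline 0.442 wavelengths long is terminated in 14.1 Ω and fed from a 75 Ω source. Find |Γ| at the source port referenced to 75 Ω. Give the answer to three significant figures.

|Γ| ≈ 0.664

βl = 2π × 0.442 = 159°
tan(βl) = -0.381
Z_in = Z_0·(Z_L + jZ_0·tanβl)/(Z_0 + jZ_L·tanβl) = 16 − j17.4 Ω
Γ_s = (Z_in − Z_s)/(Z_in + Z_s) = (-59 − j17.4)/(91 − j17.4), |Γ_s| = 0.664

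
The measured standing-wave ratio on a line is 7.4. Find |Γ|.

|Γ| ≈ 0.762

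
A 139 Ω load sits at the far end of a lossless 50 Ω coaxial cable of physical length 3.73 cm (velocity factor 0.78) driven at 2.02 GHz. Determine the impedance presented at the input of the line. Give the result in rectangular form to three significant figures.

λ = v/f = 0.78·c / 2.02 GHz = 0.116 m
βl = 2π·l/λ = 2π × 0.322 = 116°
tan(βl) = tan(116°) = -2.06
Z_in = Z_0·(Z_L + jZ_0·tanβl)/(Z_0 + jZ_L·tanβl)
     = 50·(139 − j103)/(50 − j286)

Z_in ≈ 21.6 + j20.5 Ω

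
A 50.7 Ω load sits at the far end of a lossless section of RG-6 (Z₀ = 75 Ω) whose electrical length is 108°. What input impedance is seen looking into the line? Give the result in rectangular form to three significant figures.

Z_in ≈ 99.6 − j23.5 Ω

tan(βl) = tan(108°) = -3.08
Z_in = Z_0·(Z_L + jZ_0·tanβl)/(Z_0 + jZ_L·tanβl)
     = 75·(50.7 − j231)/(75 − j156)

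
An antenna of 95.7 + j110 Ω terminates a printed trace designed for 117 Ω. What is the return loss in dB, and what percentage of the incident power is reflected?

Γ = (-21.3 + j110)/(212.7 + j110), |Γ| = 0.468
RL = −20·log₁₀(0.468) = 6.6 dB
P_refl/P_inc = |Γ|² = 0.219

RL ≈ 6.6 dB; 21.9% of incident power reflected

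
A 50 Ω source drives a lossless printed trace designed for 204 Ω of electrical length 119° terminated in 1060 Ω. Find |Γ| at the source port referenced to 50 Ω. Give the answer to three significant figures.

|Γ| ≈ 0.73

tan(βl) = -1.8
Z_in = Z_0·(Z_L + jZ_0·tanβl)/(Z_0 + jZ_L·tanβl) = 50.7 + j108 Ω
Γ_s = (Z_in − Z_s)/(Z_in + Z_s) = (0.746 + j108)/(101 + j108), |Γ_s| = 0.73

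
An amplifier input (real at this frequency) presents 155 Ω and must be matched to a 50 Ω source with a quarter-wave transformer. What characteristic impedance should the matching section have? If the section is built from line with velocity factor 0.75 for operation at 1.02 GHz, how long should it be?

Z_qwt = √(Z_0·R_L) = √(50 × 155) = √7750
λ = 0.75·c/f = 0.221 m, so l = λ/4 = 0.0551 m

Z_qwt ≈ 88 Ω; length ≈ 5.51 cm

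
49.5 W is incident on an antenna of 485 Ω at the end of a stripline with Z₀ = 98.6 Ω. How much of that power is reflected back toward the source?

P_reflected ≈ 21.7 W

Γ = (485 − 98.6)/(485 + 98.6) = 0.662
|Γ|² = 0.438
P_refl = |Γ|²·P_inc = 21.7 W, P_del = (1 − |Γ|²)·P_inc = 27.8 W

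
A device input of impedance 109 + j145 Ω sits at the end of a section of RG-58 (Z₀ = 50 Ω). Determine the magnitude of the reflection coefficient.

Γ = (Z_L − Z_0)/(Z_L + Z_0) = (59 + j145)/(159 + j145)
|Γ| = 157/215

|Γ| ≈ 0.727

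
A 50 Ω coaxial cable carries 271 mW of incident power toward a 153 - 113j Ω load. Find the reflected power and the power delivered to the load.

P_reflected ≈ 117 mW; P_delivered ≈ 154 mW

|Γ| = |(103 − j113)/(203 − j113)| = 0.658
|Γ|² = 0.433
P_refl = |Γ|²·P_inc = 117 mW, P_del = (1 − |Γ|²)·P_inc = 154 mW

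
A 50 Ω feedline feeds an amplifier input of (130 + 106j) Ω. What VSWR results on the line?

Γ = (Z_L − Z_0)/(Z_L + Z_0) = (80 + j106)/(180 + j106)
|Γ| = 133/209 = 0.636
VSWR = (1 + |Γ|)/(1 − |Γ|) = 1.64/0.364

VSWR ≈ 4.49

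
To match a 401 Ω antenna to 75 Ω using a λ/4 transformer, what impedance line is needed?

Z_qwt ≈ 173 Ω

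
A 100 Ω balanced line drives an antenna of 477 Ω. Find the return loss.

Γ = (477 − 100)/(477 + 100) = 0.653
RL = −20·log₁₀|Γ| = −20·log₁₀(0.653)

RL ≈ 3.7 dB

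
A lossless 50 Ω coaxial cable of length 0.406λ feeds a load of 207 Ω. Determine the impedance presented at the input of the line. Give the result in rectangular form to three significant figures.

βl = 2π × 0.406 = 146°
tan(βl) = tan(146°) = -0.67
Z_in = Z_0·(Z_L + jZ_0·tanβl)/(Z_0 + jZ_L·tanβl)
     = 50·(207 − j33.5)/(50 − j139)

Z_in ≈ 34.5 + j62.2 Ω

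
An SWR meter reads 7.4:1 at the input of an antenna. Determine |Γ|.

|Γ| ≈ 0.762

|Γ| = (S − 1)/(S + 1) = (7.4 − 1)/(7.4 + 1) = 6.4/8.4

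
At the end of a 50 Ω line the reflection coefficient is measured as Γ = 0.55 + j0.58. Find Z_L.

Z_L = Z_0·(1 + Γ)/(1 − Γ) = 50·(1.55 + j0.58)/(0.45 − j0.58)

Z_L ≈ 33.5 + j108 Ω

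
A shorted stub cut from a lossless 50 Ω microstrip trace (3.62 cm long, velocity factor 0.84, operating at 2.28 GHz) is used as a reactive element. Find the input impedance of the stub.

λ = v/f = 0.84·c / 2.28 GHz = 0.111 m
βl = 2π·l/λ = 2π × 0.328 = 118°
tan(βl) = -1.89
For a shorted stub, Z_in = jZ_0·tan(βl)

Z_in ≈ −j94.4 Ω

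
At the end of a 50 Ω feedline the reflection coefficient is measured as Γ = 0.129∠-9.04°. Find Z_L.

Z_L ≈ 64.5 − j2.66 Ω

Z_L = Z_0·(1 + Γ)/(1 − Γ) = 50·(1.13 − j0.0203)/(0.873 + j0.0203)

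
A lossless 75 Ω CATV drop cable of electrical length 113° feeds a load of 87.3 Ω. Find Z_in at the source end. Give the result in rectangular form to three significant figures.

tan(βl) = tan(113°) = -2.36
Z_in = Z_0·(Z_L + jZ_0·tanβl)/(Z_0 + jZ_L·tanβl)
     = 75·(87.3 − j177)/(75 − j206)

Z_in ≈ 67.1 + j7.36 Ω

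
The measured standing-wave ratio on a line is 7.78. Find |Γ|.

|Γ| ≈ 0.772

|Γ| = (S − 1)/(S + 1) = (7.78 − 1)/(7.78 + 1) = 6.78/8.78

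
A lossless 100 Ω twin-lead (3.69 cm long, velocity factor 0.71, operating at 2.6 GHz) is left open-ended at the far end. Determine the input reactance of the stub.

λ = v/f = 0.71·c / 2.6 GHz = 0.0819 m
βl = 2π·l/λ = 2π × 0.45 = 162°
tan(βl) = -0.322
For an open-ended stub, Z_in = −jZ_0·cot(βl) = −jZ_0/tan(βl)

X_in ≈ 311 Ω (inductive)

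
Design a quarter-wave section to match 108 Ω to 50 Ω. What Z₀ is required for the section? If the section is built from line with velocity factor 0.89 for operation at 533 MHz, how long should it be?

Z_qwt ≈ 73.5 Ω; length ≈ 12.5 cm

Z_qwt = √(Z_0·R_L) = √(50 × 108) = √5400
λ = 0.89·c/f = 0.501 m, so l = λ/4 = 0.125 m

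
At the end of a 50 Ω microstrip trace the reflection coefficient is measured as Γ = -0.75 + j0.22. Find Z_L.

Z_L ≈ 6.25 + j7.07 Ω

Z_L = Z_0·(1 + Γ)/(1 − Γ) = 50·(0.25 + j0.22)/(1.75 − j0.22)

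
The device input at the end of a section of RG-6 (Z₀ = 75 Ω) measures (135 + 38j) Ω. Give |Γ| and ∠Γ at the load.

Γ = (Z_L − Z_0)/(Z_L + Z_0) = (60 + j38)/(210 + j38)
|Γ| = 71/213 = 0.333

Γ ≈ 0.333 ∠ 22.1°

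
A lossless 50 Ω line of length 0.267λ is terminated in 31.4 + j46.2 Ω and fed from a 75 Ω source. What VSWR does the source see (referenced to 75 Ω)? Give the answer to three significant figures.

VSWR ≈ 4.05

βl = 2π × 0.267 = 96.1°
tan(βl) = -9.33
Z_in = Z_0·(Z_L + jZ_0·tanβl)/(Z_0 + jZ_L·tanβl) = 21.8 − j30.4 Ω
Γ_s = (Z_in − Z_s)/(Z_in + Z_s) = (-53.2 − j30.4)/(96.8 − j30.4), |Γ_s| = 0.604
VSWR = (1 + |Γ_s|)/(1 − |Γ_s|)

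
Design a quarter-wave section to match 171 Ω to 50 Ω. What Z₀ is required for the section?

Z_qwt ≈ 92.5 Ω

Z_qwt = √(Z_0·R_L) = √(50 × 171) = √8550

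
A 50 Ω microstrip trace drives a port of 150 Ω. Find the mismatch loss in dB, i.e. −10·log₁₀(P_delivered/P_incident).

Γ = (150 − 50)/(150 + 50) = 0.5
|Γ|² = 0.25, so P_del/P_inc = 1 − |Γ|² = 0.75
ML = −10·log₁₀(1 − |Γ|²)

mismatch loss ≈ 1.25 dB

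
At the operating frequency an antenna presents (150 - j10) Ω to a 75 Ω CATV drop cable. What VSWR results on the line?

VSWR ≈ 2.01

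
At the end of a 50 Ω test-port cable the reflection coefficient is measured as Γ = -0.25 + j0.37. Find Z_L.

Z_L = Z_0·(1 + Γ)/(1 − Γ) = 50·(0.75 + j0.37)/(1.25 − j0.37)

Z_L ≈ 23.6 + j21.8 Ω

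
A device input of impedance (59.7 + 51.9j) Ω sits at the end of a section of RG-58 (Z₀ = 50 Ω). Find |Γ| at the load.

|Γ| ≈ 0.435

Γ = (Z_L − Z_0)/(Z_L + Z_0) = (9.7 + j51.9)/(109.7 + j51.9)
|Γ| = 52.8/121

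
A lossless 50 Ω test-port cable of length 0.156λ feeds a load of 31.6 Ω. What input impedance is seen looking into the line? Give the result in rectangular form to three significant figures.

Z_in ≈ 54 + j23.7 Ω

βl = 2π × 0.156 = 56.2°
tan(βl) = tan(56.2°) = 1.49
Z_in = Z_0·(Z_L + jZ_0·tanβl)/(Z_0 + jZ_L·tanβl)
     = 50·(31.6 + j74.6)/(50 + j47.1)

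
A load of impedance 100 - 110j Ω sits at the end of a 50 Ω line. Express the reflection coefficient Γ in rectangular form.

Γ ≈ 0.566 − j0.318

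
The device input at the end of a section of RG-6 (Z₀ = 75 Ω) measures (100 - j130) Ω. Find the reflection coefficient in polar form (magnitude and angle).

Γ ≈ 0.607 ∠ -42.5°

Γ = (Z_L − Z_0)/(Z_L + Z_0) = (25 − j130)/(175 − j130)
|Γ| = 132/218 = 0.607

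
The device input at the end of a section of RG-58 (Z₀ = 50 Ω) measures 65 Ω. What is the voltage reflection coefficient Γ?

Γ = (Z_L − Z_0)/(Z_L + Z_0) = (65 − 50)/(65 + 50) = 15/115

Γ = 0.13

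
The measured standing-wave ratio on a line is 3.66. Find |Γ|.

|Γ| ≈ 0.571

|Γ| = (S − 1)/(S + 1) = (3.66 − 1)/(3.66 + 1) = 2.66/4.66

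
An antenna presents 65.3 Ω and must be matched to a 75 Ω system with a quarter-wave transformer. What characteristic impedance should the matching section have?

Z_qwt = √(Z_0·R_L) = √(75 × 65.3) = √4898

Z_qwt ≈ 70 Ω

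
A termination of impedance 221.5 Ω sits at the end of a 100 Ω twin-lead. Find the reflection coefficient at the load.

Γ = 0.378

Γ = (Z_L − Z_0)/(Z_L + Z_0) = (221.5 − 100)/(221.5 + 100) = 121.5/321.5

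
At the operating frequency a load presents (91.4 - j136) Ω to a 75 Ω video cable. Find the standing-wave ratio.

VSWR ≈ 4.52

Γ = (Z_L − Z_0)/(Z_L + Z_0) = (16.4 − j136)/(166.4 − j136)
|Γ| = 137/215 = 0.637
VSWR = (1 + |Γ|)/(1 − |Γ|) = 1.64/0.363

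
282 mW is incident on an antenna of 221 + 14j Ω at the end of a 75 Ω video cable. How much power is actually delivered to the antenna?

|Γ| = |(146 + j14)/(296 + j14)| = 0.495
|Γ|² = 0.245
P_refl = |Γ|²·P_inc = 69.1 mW, P_del = (1 − |Γ|²)·P_inc = 213 mW

P_delivered ≈ 213 mW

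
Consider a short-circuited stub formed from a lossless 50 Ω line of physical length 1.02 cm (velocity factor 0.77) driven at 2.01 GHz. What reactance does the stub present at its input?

λ = v/f = 0.77·c / 2.01 GHz = 0.115 m
βl = 2π·l/λ = 2π × 0.0888 = 32°
tan(βl) = 0.624
For a short-circuited stub, Z_in = jZ_0·tan(βl)

X_in ≈ 31.2 Ω (inductive)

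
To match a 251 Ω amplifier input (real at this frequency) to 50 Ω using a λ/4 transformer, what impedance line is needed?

Z_qwt = √(Z_0·R_L) = √(50 × 251) = √12550

Z_qwt ≈ 112 Ω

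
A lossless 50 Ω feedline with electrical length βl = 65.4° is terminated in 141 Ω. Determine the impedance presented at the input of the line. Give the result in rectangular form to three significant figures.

Z_in ≈ 20.9 − j19.5 Ω

tan(βl) = tan(65.4°) = 2.18
Z_in = Z_0·(Z_L + jZ_0·tanβl)/(Z_0 + jZ_L·tanβl)
     = 50·(141 + j109)/(50 + j308)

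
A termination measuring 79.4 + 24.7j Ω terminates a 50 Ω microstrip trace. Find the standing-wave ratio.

VSWR ≈ 1.82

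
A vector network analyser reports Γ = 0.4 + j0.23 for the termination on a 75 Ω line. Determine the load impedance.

Z_L ≈ 143 + j83.6 Ω

Z_L = Z_0·(1 + Γ)/(1 − Γ) = 75·(1.4 + j0.23)/(0.6 − j0.23)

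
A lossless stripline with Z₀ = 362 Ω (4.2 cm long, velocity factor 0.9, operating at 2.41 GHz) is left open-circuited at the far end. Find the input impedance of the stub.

λ = v/f = 0.9·c / 2.41 GHz = 0.112 m
βl = 2π·l/λ = 2π × 0.375 = 135°
tan(βl) = -1
For an open-circuited stub, Z_in = −jZ_0·cot(βl) = −jZ_0/tan(βl)

Z_in ≈ +j361 Ω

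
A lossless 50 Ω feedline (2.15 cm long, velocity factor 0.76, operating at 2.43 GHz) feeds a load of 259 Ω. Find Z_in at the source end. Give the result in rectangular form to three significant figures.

Z_in ≈ 9.81 − j6.34 Ω

λ = v/f = 0.76·c / 2.43 GHz = 0.0938 m
βl = 2π·l/λ = 2π × 0.229 = 82.5°
tan(βl) = tan(82.5°) = 7.59
Z_in = Z_0·(Z_L + jZ_0·tanβl)/(Z_0 + jZ_L·tanβl)
     = 50·(259 + j379)/(50 + j1970)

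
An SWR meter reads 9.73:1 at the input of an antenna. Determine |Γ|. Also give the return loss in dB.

|Γ| ≈ 0.814; return loss ≈ 1.79 dB

|Γ| = (S − 1)/(S + 1) = (9.73 − 1)/(9.73 + 1) = 8.73/10.7
RL = −20·log₁₀|Γ| = −20·log₁₀(0.814)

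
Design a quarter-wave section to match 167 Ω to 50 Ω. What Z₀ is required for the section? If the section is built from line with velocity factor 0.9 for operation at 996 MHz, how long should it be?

Z_qwt = √(Z_0·R_L) = √(50 × 167) = √8350
λ = 0.9·c/f = 0.271 m, so l = λ/4 = 0.0678 m

Z_qwt ≈ 91.4 Ω; length ≈ 6.78 cm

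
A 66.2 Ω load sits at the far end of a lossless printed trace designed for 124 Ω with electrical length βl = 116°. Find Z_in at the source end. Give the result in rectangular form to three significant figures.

Z_in ≈ 157 − j82.7 Ω

tan(βl) = tan(116°) = -2.05
Z_in = Z_0·(Z_L + jZ_0·tanβl)/(Z_0 + jZ_L·tanβl)
     = 124·(66.2 − j254)/(124 − j136)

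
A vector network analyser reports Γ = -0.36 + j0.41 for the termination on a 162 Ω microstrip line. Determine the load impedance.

Z_L ≈ 56.4 + j65.8 Ω

Z_L = Z_0·(1 + Γ)/(1 − Γ) = 162·(0.64 + j0.41)/(1.36 − j0.41)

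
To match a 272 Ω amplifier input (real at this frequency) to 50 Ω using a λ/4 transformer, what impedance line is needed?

Z_qwt = √(Z_0·R_L) = √(50 × 272) = √13600

Z_qwt ≈ 117 Ω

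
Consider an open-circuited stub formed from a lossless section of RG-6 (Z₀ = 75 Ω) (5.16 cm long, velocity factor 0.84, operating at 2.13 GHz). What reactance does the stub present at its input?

X_in ≈ 177 Ω (inductive)

λ = v/f = 0.84·c / 2.13 GHz = 0.118 m
βl = 2π·l/λ = 2π × 0.436 = 157°
tan(βl) = -0.424
For an open-circuited stub, Z_in = −jZ_0·cot(βl) = −jZ_0/tan(βl)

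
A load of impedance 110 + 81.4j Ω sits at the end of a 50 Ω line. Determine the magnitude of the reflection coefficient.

|Γ| ≈ 0.563

Γ = (Z_L − Z_0)/(Z_L + Z_0) = (60 + j81.4)/(160 + j81.4)
|Γ| = 101/180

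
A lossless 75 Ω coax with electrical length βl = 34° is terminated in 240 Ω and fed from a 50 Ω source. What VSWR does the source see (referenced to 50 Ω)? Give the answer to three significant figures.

tan(βl) = 0.675
Z_in = Z_0·(Z_L + jZ_0·tanβl)/(Z_0 + jZ_L·tanβl) = 61.7 − j82.6 Ω
Γ_s = (Z_in − Z_s)/(Z_in + Z_s) = (11.7 − j82.6)/(112 − j82.6), |Γ_s| = 0.601
VSWR = (1 + |Γ_s|)/(1 − |Γ_s|)

VSWR ≈ 4.01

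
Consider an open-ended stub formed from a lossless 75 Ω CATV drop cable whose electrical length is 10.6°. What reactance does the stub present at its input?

tan(βl) = 0.187
For an open-ended stub, Z_in = −jZ_0·cot(βl) = −jZ_0/tan(βl)

X_in ≈ -401 Ω (capacitive)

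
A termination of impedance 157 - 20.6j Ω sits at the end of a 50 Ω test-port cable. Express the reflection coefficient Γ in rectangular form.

Γ ≈ 0.522 − j0.0476

Γ = (Z_L − Z_0)/(Z_L + Z_0) = (107 − j20.6)/(207 − j20.6)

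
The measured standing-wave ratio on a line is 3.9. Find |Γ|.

|Γ| ≈ 0.592

|Γ| = (S − 1)/(S + 1) = (3.9 − 1)/(3.9 + 1) = 2.9/4.9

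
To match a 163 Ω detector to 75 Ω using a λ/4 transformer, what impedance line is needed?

Z_qwt = √(Z_0·R_L) = √(75 × 163) = √12220

Z_qwt ≈ 111 Ω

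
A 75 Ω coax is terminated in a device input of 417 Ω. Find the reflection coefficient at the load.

Γ = (Z_L − Z_0)/(Z_L + Z_0) = (417 − 75)/(417 + 75) = 342/492

Γ = 0.695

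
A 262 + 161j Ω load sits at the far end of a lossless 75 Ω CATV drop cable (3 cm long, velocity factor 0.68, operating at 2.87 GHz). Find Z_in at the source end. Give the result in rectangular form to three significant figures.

Z_in ≈ 41.7 + j92.7 Ω

λ = v/f = 0.68·c / 2.87 GHz = 0.0711 m
βl = 2π·l/λ = 2π × 0.422 = 152°
tan(βl) = tan(152°) = -0.533
Z_in = Z_0·(Z_L + jZ_0·tanβl)/(Z_0 + jZ_L·tanβl)
     = 75·(262 + j121)/(161 − j140)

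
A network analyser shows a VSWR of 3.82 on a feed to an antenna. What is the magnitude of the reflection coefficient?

|Γ| ≈ 0.585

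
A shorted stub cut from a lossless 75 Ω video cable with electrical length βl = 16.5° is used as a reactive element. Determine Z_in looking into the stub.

Z_in ≈ +j22.2 Ω

tan(βl) = 0.296
For a shorted stub, Z_in = jZ_0·tan(βl)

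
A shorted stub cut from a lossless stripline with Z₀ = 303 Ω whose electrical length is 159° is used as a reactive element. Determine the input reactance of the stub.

tan(βl) = -0.384
For a shorted stub, Z_in = jZ_0·tan(βl)

X_in ≈ -116 Ω (capacitive)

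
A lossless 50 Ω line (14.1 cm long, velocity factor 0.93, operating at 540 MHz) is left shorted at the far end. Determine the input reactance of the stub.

λ = v/f = 0.93·c / 540 MHz = 0.517 m
βl = 2π·l/λ = 2π × 0.273 = 98.2°
tan(βl) = -6.9
For a shorted stub, Z_in = jZ_0·tan(βl)

X_in ≈ -345 Ω (capacitive)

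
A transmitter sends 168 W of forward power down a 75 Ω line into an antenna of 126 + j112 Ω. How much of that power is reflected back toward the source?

|Γ| = |(51 + j112)/(201 + j112)| = 0.535
|Γ|² = 0.286
P_refl = |Γ|²·P_inc = 48.1 W, P_del = (1 − |Γ|²)·P_inc = 120 W

P_reflected ≈ 48.1 W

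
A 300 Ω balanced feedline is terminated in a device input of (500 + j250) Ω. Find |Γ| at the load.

Γ = (Z_L − Z_0)/(Z_L + Z_0) = (200 + j250)/(800 + j250)
|Γ| = 320/838

|Γ| ≈ 0.382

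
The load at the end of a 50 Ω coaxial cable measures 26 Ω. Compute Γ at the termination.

Γ = -0.316

Γ = (Z_L − Z_0)/(Z_L + Z_0) = (26 − 50)/(26 + 50) = -24/76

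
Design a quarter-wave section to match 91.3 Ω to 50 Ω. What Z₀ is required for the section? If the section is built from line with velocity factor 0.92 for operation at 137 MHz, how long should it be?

Z_qwt = √(Z_0·R_L) = √(50 × 91.3) = √4565
λ = 0.92·c/f = 2.01 m, so l = λ/4 = 0.504 m

Z_qwt ≈ 67.6 Ω; length ≈ 50.4 cm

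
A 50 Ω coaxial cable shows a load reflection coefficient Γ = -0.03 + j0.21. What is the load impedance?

Z_L ≈ 43.2 + j19 Ω

Z_L = Z_0·(1 + Γ)/(1 − Γ) = 50·(0.97 + j0.21)/(1.03 − j0.21)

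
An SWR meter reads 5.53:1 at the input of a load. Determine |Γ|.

|Γ| = (S − 1)/(S + 1) = (5.53 − 1)/(5.53 + 1) = 4.53/6.53

|Γ| ≈ 0.694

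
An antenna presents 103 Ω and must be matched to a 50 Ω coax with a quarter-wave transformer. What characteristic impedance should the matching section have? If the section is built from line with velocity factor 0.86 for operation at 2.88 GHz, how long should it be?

Z_qwt ≈ 71.8 Ω; length ≈ 2.24 cm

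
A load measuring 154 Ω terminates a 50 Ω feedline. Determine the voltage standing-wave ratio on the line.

VSWR ≈ 3.08

For a purely resistive load, VSWR = R_L/Z_0 or Z_0/R_L (whichever > 1) = 154/50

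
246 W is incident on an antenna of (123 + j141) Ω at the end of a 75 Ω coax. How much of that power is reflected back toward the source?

P_reflected ≈ 92.4 W

|Γ| = |(48 + j141)/(198 + j141)| = 0.613
|Γ|² = 0.375
P_refl = |Γ|²·P_inc = 92.4 W, P_del = (1 − |Γ|²)·P_inc = 154 W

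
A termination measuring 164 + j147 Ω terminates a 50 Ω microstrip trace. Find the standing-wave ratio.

Γ = (Z_L − Z_0)/(Z_L + Z_0) = (114 + j147)/(214 + j147)
|Γ| = 186/260 = 0.717
VSWR = (1 + |Γ|)/(1 − |Γ|) = 1.72/0.283

VSWR ≈ 6.05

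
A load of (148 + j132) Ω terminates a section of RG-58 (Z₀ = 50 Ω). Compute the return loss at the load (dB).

RL ≈ 3.21 dB

Γ = (98 + j132)/(198 + j132), |Γ| = 0.691
RL = −20·log₁₀|Γ| = −20·log₁₀(0.691)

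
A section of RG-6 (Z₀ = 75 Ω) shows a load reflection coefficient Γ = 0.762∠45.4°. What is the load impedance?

Z_L ≈ 61.6 + j159 Ω

Z_L = Z_0·(1 + Γ)/(1 − Γ) = 75·(1.54 + j0.543)/(0.465 − j0.543)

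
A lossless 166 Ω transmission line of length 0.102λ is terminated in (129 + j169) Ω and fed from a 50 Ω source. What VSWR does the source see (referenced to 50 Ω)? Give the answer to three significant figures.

VSWR ≈ 10.2

βl = 2π × 0.102 = 36.7°
tan(βl) = 0.746
Z_in = Z_0·(Z_L + jZ_0·tanβl)/(Z_0 + jZ_L·tanβl) = 510 − j11 Ω
Γ_s = (Z_in − Z_s)/(Z_in + Z_s) = (460 − j11)/(560 − j11), |Γ_s| = 0.821
VSWR = (1 + |Γ_s|)/(1 − |Γ_s|)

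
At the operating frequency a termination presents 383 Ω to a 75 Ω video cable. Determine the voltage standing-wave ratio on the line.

Γ = (383 − 75)/(383 + 75) = 0.672
VSWR = (1 + 0.672)/(1 − 0.672)

VSWR ≈ 5.11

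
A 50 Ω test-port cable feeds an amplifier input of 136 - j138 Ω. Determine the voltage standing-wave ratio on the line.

Γ = (Z_L − Z_0)/(Z_L + Z_0) = (86 − j138)/(186 − j138)
|Γ| = 163/232 = 0.702
VSWR = (1 + |Γ|)/(1 − |Γ|) = 1.7/0.298

VSWR ≈ 5.71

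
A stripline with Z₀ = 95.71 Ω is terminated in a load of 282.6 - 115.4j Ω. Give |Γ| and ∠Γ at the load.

Γ ≈ 0.555 ∠ -14.7°

Γ = (Z_L − Z_0)/(Z_L + Z_0) = (186.9 − j115.4)/(378.3 − j115.4)
|Γ| = 220/396 = 0.555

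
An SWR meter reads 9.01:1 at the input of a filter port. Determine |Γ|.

|Γ| = (S − 1)/(S + 1) = (9.01 − 1)/(9.01 + 1) = 8.01/10

|Γ| ≈ 0.8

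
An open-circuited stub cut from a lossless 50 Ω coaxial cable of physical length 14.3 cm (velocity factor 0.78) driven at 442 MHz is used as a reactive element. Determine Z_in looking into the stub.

λ = v/f = 0.78·c / 442 MHz = 0.529 m
βl = 2π·l/λ = 2π × 0.27 = 97.2°
tan(βl) = -7.87
For an open-circuited stub, Z_in = −jZ_0·cot(βl) = −jZ_0/tan(βl)

Z_in ≈ +j6.35 Ω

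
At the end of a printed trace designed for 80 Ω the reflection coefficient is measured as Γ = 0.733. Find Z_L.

Z_L = Z_0·(1 + Γ)/(1 − Γ) = 80·(1.73)/(0.267)

Z_L ≈ 519 Ω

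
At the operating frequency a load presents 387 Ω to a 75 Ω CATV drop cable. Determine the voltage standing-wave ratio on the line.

Γ = (387 − 75)/(387 + 75) = 0.675
VSWR = (1 + 0.675)/(1 − 0.675)

VSWR ≈ 5.16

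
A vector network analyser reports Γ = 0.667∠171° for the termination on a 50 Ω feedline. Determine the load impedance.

Z_L ≈ 10 + j3.78 Ω

Z_L = Z_0·(1 + Γ)/(1 − Γ) = 50·(0.341 + j0.104)/(1.66 − j0.104)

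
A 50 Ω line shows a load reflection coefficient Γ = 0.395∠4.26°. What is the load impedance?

Z_L ≈ 115 + j7.97 Ω

Z_L = Z_0·(1 + Γ)/(1 − Γ) = 50·(1.39 + j0.0293)/(0.606 − j0.0293)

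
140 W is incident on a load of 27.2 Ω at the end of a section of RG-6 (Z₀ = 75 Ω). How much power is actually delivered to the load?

P_delivered ≈ 109 W

Γ = (27.2 − 75)/(27.2 + 75) = -0.468
|Γ|² = 0.219
P_refl = |Γ|²·P_inc = 30.6 W, P_del = (1 − |Γ|²)·P_inc = 109 W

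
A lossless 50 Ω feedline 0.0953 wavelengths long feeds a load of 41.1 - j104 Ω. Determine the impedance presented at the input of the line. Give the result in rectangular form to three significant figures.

Z_in ≈ 9.77 − j31.1 Ω

βl = 2π × 0.0953 = 34.3°
tan(βl) = tan(34.3°) = 0.682
Z_in = Z_0·(Z_L + jZ_0·tanβl)/(Z_0 + jZ_L·tanβl)
     = 50·(41.1 − j69.9)/(121 + j28)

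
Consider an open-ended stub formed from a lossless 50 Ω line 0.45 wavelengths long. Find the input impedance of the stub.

βl = 2π × 0.45 = 162°
tan(βl) = -0.325
For an open-ended stub, Z_in = −jZ_0·cot(βl) = −jZ_0/tan(βl)

Z_in ≈ +j154 Ω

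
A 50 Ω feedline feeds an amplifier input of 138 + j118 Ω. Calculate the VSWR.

Γ = (Z_L − Z_0)/(Z_L + Z_0) = (88 + j118)/(188 + j118)
|Γ| = 147/222 = 0.663
VSWR = (1 + |Γ|)/(1 − |Γ|) = 1.66/0.337

VSWR ≈ 4.94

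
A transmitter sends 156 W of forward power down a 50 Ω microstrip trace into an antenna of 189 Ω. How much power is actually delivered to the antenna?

P_delivered ≈ 103 W

Γ = (189 − 50)/(189 + 50) = 0.582
|Γ|² = 0.338
P_refl = |Γ|²·P_inc = 52.8 W, P_del = (1 − |Γ|²)·P_inc = 103 W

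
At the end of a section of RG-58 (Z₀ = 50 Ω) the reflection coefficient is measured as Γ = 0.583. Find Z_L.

Z_L = Z_0·(1 + Γ)/(1 − Γ) = 50·(1.58)/(0.417)

Z_L ≈ 190 Ω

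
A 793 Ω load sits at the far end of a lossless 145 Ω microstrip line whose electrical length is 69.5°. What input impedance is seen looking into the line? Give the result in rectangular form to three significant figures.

tan(βl) = tan(69.5°) = 2.67
Z_in = Z_0·(Z_L + jZ_0·tanβl)/(Z_0 + jZ_L·tanβl)
     = 145·(793 + j388)/(145 + j2120)

Z_in ≈ 30.1 − j52.2 Ω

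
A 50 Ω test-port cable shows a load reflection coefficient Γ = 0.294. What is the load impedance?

Z_L ≈ 91.6 Ω

Z_L = Z_0·(1 + Γ)/(1 − Γ) = 50·(1.29)/(0.706)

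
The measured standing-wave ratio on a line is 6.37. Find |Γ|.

|Γ| = (S − 1)/(S + 1) = (6.37 − 1)/(6.37 + 1) = 5.37/7.37

|Γ| ≈ 0.729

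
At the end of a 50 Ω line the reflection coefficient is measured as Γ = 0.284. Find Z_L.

Z_L ≈ 89.7 Ω

Z_L = Z_0·(1 + Γ)/(1 − Γ) = 50·(1.28)/(0.716)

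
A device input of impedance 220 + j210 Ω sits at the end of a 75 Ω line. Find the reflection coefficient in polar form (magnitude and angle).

Γ ≈ 0.705 ∠ 19.9°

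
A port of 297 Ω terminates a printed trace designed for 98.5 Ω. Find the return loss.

RL ≈ 5.99 dB

Γ = (297 − 98.5)/(297 + 98.5) = 0.502
RL = −20·log₁₀|Γ| = −20·log₁₀(0.502)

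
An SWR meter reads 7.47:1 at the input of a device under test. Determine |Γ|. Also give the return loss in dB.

|Γ| ≈ 0.764; return loss ≈ 2.34 dB

|Γ| = (S − 1)/(S + 1) = (7.47 − 1)/(7.47 + 1) = 6.47/8.47
RL = −20·log₁₀|Γ| = −20·log₁₀(0.764)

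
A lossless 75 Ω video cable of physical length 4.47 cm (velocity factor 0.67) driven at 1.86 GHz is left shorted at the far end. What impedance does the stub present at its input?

Z_in ≈ −j45.2 Ω

λ = v/f = 0.67·c / 1.86 GHz = 0.108 m
βl = 2π·l/λ = 2π × 0.414 = 149°
tan(βl) = -0.603
For a shorted stub, Z_in = jZ_0·tan(βl)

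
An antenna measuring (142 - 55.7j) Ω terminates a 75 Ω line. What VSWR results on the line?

VSWR ≈ 2.27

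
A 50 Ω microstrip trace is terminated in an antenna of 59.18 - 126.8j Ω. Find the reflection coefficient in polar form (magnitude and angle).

Γ = (Z_L − Z_0)/(Z_L + Z_0) = (9.18 − j126.8)/(109.2 − j126.8)
|Γ| = 127/167 = 0.76

Γ ≈ 0.76 ∠ -36.6°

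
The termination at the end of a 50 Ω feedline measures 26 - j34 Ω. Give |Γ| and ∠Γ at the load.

Γ = (Z_L − Z_0)/(Z_L + Z_0) = (-24 − j34)/(76 − j34)
|Γ| = 41.6/83.3 = 0.5

Γ ≈ 0.5 ∠ -101°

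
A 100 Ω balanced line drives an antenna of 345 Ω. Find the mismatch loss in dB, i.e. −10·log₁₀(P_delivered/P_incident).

mismatch loss ≈ 1.57 dB

Γ = (345 − 100)/(345 + 100) = 0.551
|Γ|² = 0.303, so P_del/P_inc = 1 − |Γ|² = 0.697
ML = −10·log₁₀(1 − |Γ|²)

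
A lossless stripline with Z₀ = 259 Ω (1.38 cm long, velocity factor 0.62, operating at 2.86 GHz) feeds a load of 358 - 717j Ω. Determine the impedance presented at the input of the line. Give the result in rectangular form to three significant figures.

Z_in ≈ 34.5 + j12.5 Ω

λ = v/f = 0.62·c / 2.86 GHz = 0.065 m
βl = 2π·l/λ = 2π × 0.212 = 76.4°
tan(βl) = tan(76.4°) = 4.13
Z_in = Z_0·(Z_L + jZ_0·tanβl)/(Z_0 + jZ_L·tanβl)
     = 259·(358 + j353)/(3220 + j1480)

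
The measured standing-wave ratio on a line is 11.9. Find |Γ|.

|Γ| ≈ 0.845

|Γ| = (S − 1)/(S + 1) = (11.9 − 1)/(11.9 + 1) = 10.9/12.9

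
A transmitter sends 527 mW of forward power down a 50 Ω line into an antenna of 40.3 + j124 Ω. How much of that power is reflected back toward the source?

P_reflected ≈ 346 mW

|Γ| = |(-9.7 + j124)/(90.3 + j124)| = 0.811
|Γ|² = 0.657
P_refl = |Γ|²·P_inc = 346 mW, P_del = (1 − |Γ|²)·P_inc = 181 mW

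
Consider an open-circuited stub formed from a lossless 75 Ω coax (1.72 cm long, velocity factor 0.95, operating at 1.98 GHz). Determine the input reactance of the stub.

λ = v/f = 0.95·c / 1.98 GHz = 0.144 m
βl = 2π·l/λ = 2π × 0.119 = 43°
tan(βl) = 0.933
For an open-circuited stub, Z_in = −jZ_0·cot(βl) = −jZ_0/tan(βl)

X_in ≈ -80.4 Ω (capacitive)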